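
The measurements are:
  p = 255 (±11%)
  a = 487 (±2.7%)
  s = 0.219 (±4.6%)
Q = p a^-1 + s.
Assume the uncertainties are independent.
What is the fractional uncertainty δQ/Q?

Let w = p·a^-1 = 0.524. δw/w = √((1·δp/p)² + (-1·δa/a)²) = √(0.0121 + 0.000729) = 0.113, so δw = 0.0593.
Q = w + s: δQ = √(δw² + δs²) = √(0.00352 + 0.000101) = 0.0602
Q = 0.743, so δQ/Q = 0.0602/0.743 = 0.0810.

0.0810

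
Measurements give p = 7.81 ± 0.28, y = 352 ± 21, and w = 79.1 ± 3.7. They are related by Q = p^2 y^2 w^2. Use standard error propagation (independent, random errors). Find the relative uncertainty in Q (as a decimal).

0.168

Each factor contributes (exponent × relative error)² to (δQ/Q)²:
  (2·δp/p)² = (2×0.0359)² = 0.00514;  (2·δy/y)² = (2×0.0597)² = 0.0142;  (2·δw/w)² = (2×0.0468)² = 0.00875
δQ/Q = √(0.0281) = 0.168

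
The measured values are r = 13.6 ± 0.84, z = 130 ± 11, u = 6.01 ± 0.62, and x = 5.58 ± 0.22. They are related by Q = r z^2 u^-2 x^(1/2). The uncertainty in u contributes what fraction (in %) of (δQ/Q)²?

56.4%

(δQ/Q)² = (1·δr/r)² + (2·δz/z)² + (-2·δu/u)² + (½·δx/x)²
  r term: (1×0.0618)² = 0.00381
  z term: (2×0.0846)² = 0.0286
  u term: (-2×0.103)² = 0.0426
  x term: (0.5×0.0394)² = 0.000389
Total = 0.0754. Share from u = 0.0426/0.0754 = 0.564.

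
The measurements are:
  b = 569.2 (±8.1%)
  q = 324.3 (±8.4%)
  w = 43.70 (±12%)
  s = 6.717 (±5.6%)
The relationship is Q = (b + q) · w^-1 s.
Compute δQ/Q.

Let u = b + q = 893.5. δu = √(δb² + δq²) = √(2130 + 742) = 53.6, so δu/u = 0.0599.
Q is then a monomial in u, w, s:
δQ/Q = √((δu/u)² + (-1·δw/w)² + (1·δs/s)²) = √(0.00359 + 0.0144 + 0.00314) = 0.145

0.145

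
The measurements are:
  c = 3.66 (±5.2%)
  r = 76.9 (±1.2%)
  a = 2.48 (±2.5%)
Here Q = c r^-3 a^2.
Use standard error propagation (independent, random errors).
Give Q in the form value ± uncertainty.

Q is a product of powers, so relative uncertainties combine in quadrature:
  (1·δc/c)² = (1×0.0520)² = 0.00270;  (-3·δr/r)² = (-3×0.0120)² = 0.00130;  (2·δa/a)² = (2×0.0250)² = 0.00250
δQ/Q = √(0.00650) = 0.0806
Q = 4.95e-05, so δQ = 0.0806 × 4.95e-05 = 3.99e-06.

(4.95 ± 0.399) × 10^-5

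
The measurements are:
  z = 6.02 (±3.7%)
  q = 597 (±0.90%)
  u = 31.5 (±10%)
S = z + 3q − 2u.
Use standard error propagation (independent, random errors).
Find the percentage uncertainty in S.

0.998%

S is a linear combination, so absolute uncertainties add in quadrature:
  (δz)² = 0.0496;  (3·δq)² = 260;  (2·δu)² = 39.7
δS = √(300) = 17.3
S = 1730, so δS/S = 17.3/1730 = 0.00998.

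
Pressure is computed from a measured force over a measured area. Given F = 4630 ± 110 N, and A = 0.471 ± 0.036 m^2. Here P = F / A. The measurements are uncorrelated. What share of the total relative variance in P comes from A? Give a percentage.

91.2%

(δP/P)² = (1·δF/F)² + (-1·δA/A)²
  F term: (1×0.0238)² = 0.000564
  A term: (-1×0.0764)² = 0.00584
Total = 0.00641. Share from A = 0.00584/0.00641 = 0.912.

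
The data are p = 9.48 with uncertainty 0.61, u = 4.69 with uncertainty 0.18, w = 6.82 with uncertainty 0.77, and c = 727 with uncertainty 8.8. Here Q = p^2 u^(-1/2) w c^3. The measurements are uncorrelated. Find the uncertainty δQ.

1.91e+10

Q is a product of powers, so relative uncertainties combine in quadrature:
  (2·δp/p)² = (2×0.0643)² = 0.0166;  (−½·δu/u)² = (-0.5×0.0384)² = 0.000368;  (1·δw/w)² = (1×0.113)² = 0.0127;  (3·δc/c)² = (3×0.0121)² = 0.00132
δQ/Q = √(0.0310) = 0.176
Q = 1.09e+11, so δQ = 0.176 × 1.09e+11 = 1.91e+10.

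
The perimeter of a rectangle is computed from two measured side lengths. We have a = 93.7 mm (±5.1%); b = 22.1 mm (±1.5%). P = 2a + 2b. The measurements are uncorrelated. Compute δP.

9.58 mm

Sums and differences: (δP)² = Σ (cᵢ δxᵢ)².
  (2·δa)² = 91.3;  (2·δb)² = 0.440
δP = √(91.8) = 9.58 mm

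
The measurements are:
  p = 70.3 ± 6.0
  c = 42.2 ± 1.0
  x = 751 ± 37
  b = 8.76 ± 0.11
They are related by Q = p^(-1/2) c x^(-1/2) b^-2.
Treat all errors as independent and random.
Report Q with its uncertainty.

Each factor contributes (exponent × relative error)² to (δQ/Q)²:
  (−½·δp/p)² = (-0.5×0.0853)² = 0.00182;  (1·δc/c)² = (1×0.0237)² = 0.000562;  (−½·δx/x)² = (-0.5×0.0493)² = 0.000607;  (-2·δb/b)² = (-2×0.0126)² = 0.000631
δQ/Q = √(0.00362) = 0.0602
Q = 0.00239, so δQ = 0.0602 × 0.00239 = 0.000144.

0.00239 ± 0.000144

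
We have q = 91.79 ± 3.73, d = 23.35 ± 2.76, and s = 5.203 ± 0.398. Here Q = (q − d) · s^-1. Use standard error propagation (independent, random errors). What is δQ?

1.34

Let u = q − d = 68.44. δu = √(δq² + δd²) = √(13.9 + 7.62) = 4.64, so δu/u = 0.0678.
Q is then a monomial in u, s:
δQ/Q = √((δu/u)² + (-1·δs/s)²) = √(0.00460 + 0.00585) = 0.102
Q = 13.15, so δQ = 0.102 × 13.15 = 1.34.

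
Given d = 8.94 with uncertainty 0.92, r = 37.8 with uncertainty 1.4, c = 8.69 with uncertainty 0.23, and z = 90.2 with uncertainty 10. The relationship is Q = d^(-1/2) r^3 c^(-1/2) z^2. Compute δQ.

Relative error in a monomial: (δQ/Q)² = Σ (nᵢ · δxᵢ/xᵢ)².
  (−½·δd/d)² = (-0.5×0.103)² = 0.00265;  (3·δr/r)² = (3×0.0370)² = 0.0123;  (−½·δc/c)² = (-0.5×0.0265)² = 0.000175;  (2·δz/z)² = (2×0.111)² = 0.0492
δQ/Q = √(0.0643) = 0.254
Q = 4.99e+07, so δQ = 0.254 × 4.99e+07 = 1.26e+07.

1.26e+07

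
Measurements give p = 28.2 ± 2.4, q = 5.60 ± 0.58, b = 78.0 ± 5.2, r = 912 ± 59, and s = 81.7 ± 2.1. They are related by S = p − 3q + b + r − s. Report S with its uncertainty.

920 ± 59.3

S is a linear combination, so absolute uncertainties add in quadrature:
  (δp)² = 5.76;  (3·δq)² = 3.03;  (δb)² = 27.0;  (δr)² = 3480;  (δs)² = 4.41
δS = √(3520) = 59.3
S = 920.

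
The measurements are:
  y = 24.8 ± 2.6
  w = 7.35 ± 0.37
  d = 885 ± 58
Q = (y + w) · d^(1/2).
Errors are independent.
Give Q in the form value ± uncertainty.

Let u = y + w = 32.1. δu = √(δy² + δw²) = √(6.76 + 0.137) = 2.63, so δu/u = 0.0817.
Q is then a monomial in u, d:
δQ/Q = √((δu/u)² + (½·δd/d)²) = √(0.00667 + 0.00107) = 0.0880
Q = 956, so δQ = 0.0880 × 956 = 84.2.

956 ± 84.2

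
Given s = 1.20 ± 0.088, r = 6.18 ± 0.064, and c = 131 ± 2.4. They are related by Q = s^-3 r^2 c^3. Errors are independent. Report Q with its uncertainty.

Each factor contributes (exponent × relative error)² to (δQ/Q)²:
  (-3·δs/s)² = (-3×0.0733)² = 0.0484;  (2·δr/r)² = (2×0.0104)² = 0.000429;  (3·δc/c)² = (3×0.0183)² = 0.00302
δQ/Q = √(0.0518) = 0.228
Q = 4.97e+07, so δQ = 0.228 × 4.97e+07 = 1.13e+07.

(4.97 ± 1.13) × 10^7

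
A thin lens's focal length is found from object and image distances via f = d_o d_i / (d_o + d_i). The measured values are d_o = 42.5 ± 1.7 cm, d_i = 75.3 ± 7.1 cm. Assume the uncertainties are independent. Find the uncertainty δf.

∂f/∂d_o = (d_i/(d_o+d_i))² = 0.409;  ∂f/∂d_i = (d_o/(d_o+d_i))² = 0.130
δf = √((∂f/∂d_o · δd_o)² + (∂f/∂d_i · δd_i)²) = √(0.482 + 0.854) = 1.16 cm

1.16 cm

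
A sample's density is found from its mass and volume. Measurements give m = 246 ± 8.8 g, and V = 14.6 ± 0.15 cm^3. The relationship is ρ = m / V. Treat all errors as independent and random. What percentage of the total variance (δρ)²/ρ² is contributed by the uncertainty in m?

(δρ/ρ)² = (1·δm/m)² + (-1·δV/V)²
  m term: (1×0.0358)² = 0.00128
  V term: (-1×0.0103)² = 0.000106
Total = 0.00139. Share from m = 0.00128/0.00139 = 0.924.

92.4%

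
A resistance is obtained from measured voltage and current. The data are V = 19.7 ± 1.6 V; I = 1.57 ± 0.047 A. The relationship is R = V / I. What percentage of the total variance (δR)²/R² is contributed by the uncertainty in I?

12.0%

(δR/R)² = (1·δV/V)² + (-1·δI/I)²
  V term: (1×0.0812)² = 0.00660
  I term: (-1×0.0299)² = 0.000896
Total = 0.00749. Share from I = 0.000896/0.00749 = 0.120.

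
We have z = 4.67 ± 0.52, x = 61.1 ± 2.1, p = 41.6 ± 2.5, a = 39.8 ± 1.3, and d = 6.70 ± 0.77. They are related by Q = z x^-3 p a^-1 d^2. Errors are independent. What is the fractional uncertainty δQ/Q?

0.284

Each factor contributes (exponent × relative error)² to (δQ/Q)²:
  (1·δz/z)² = (1×0.111)² = 0.0124;  (-3·δx/x)² = (-3×0.0344)² = 0.0106;  (1·δp/p)² = (1×0.0601)² = 0.00361;  (-1·δa/a)² = (-1×0.0327)² = 0.00107;  (2·δd/d)² = (2×0.115)² = 0.0528
δQ/Q = √(0.0805) = 0.284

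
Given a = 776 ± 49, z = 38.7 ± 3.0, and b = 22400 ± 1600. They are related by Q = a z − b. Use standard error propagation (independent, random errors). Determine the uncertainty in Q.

Let p = a·z = 30000. δp/p = √((1·δa/a)² + (1·δz/z)²) = √(0.00399 + 0.00601) = 0.1000, so δp = 3000.
Q = p − b: δQ = √(δp² + δb²) = √(9.02e+06 + 2.56e+06) = 3400

3400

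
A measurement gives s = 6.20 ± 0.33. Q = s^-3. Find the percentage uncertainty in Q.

Q ∝ s^-3, so δQ/Q = |-3| · δs/s = 3 × 0.0532 = 0.160.

16.0%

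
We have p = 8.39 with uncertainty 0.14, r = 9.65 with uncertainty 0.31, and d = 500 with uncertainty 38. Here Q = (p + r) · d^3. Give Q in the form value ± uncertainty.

(2.25 ± 0.516) × 10^9

Let u = p + r = 18.0. δu = √(δp² + δr²) = √(0.0196 + 0.0961) = 0.340, so δu/u = 0.0189.
Q is then a monomial in u, d:
δQ/Q = √((δu/u)² + (3·δd/d)²) = √(0.000356 + 0.0520) = 0.229
Q = 2.26e+09, so δQ = 0.229 × 2.26e+09 = 5.16e+08.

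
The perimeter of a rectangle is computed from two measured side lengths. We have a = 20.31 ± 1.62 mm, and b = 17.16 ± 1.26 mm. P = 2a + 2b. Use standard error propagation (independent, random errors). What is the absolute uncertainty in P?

Each term contributes (cᵢ δxᵢ)² to (δP)²:
  (2·δa)² = 10.5;  (2·δb)² = 6.35
δP = √(16.8) = 4.10 mm

4.10 mm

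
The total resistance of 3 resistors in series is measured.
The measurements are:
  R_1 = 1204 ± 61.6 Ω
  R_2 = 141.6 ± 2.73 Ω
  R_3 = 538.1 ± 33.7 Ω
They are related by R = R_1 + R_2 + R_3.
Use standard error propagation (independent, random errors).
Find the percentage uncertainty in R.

3.73%

Each term contributes (cᵢ δxᵢ)² to (δR)²:
  (δR_1)² = 3790;  (δR_2)² = 7.45;  (δR_3)² = 1140
δR = √(4940) = 70.3 Ω
R = 1884 Ω, so δR/R = 70.3/1884 = 0.0373.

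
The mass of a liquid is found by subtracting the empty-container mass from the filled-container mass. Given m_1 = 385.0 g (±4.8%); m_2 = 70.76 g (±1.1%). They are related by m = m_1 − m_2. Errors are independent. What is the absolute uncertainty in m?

Each term contributes (cᵢ δxᵢ)² to (δm)²:
  (δm_1)² = 342;  (δm_2)² = 0.606
δm = √(342) = 18.5 g

18.5 g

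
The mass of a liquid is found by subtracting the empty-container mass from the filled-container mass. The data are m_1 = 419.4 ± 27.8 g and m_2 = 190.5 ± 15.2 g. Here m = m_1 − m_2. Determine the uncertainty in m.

Each term contributes (cᵢ δxᵢ)² to (δm)²:
  (δm_1)² = 773;  (δm_2)² = 231
δm = √(1000) = 31.7 g

31.7 g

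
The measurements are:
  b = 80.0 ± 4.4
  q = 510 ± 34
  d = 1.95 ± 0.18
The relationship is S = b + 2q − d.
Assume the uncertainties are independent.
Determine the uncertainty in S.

68.1

For a sum/difference, combine absolute errors in quadrature:
  (δb)² = 19.4;  (2·δq)² = 4620;  (δd)² = 0.0324
δS = √(4640) = 68.1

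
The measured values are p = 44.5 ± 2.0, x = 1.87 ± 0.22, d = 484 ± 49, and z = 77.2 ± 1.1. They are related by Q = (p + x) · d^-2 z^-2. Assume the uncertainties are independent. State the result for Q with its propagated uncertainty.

(3.32 ± 0.694) × 10^-8

Let u = p + x = 46.4. δu = √(δp² + δx²) = √(4.00 + 0.0484) = 2.01, so δu/u = 0.0434.
Q is then a monomial in u, d, z:
δQ/Q = √((δu/u)² + (-2·δd/d)² + (-2·δz/z)²) = √(0.00188 + 0.0410 + 0.000812) = 0.209
Q = 3.32e-08, so δQ = 0.209 × 3.32e-08 = 6.94e-09.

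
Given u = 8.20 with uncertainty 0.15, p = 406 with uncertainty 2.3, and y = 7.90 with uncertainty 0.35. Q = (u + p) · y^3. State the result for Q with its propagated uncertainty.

Let w = u + p = 414. δw = √(δu² + δp²) = √(0.0225 + 5.29) = 2.30, so δw/w = 0.00556.
Q is then a monomial in w, y:
δQ/Q = √((δw/w)² + (3·δy/y)²) = √(3.1e-05 + 0.0177) = 0.133
Q = 2.04e+05, so δQ = 0.133 × 2.04e+05 = 27200.

(2.04 ± 0.272) × 10^5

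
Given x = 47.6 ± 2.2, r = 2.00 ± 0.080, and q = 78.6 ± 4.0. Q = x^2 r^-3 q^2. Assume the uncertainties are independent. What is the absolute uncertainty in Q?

Q is a product of powers, so relative uncertainties combine in quadrature:
  (2·δx/x)² = (2×0.0462)² = 0.00854;  (-3·δr/r)² = (-3×0.0400)² = 0.0144;  (2·δq/q)² = (2×0.0509)² = 0.0104
δQ/Q = √(0.0333) = 0.182
Q = 1.75e+06, so δQ = 0.182 × 1.75e+06 = 3.19e+05.

3.19e+05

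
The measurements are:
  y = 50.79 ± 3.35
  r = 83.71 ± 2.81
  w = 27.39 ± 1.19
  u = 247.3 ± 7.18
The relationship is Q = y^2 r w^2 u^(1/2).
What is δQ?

4.13e+08

Products/powers → add relative errors in quadrature, weighted by exponent:
  (2·δy/y)² = (2×0.0660)² = 0.0174;  (1·δr/r)² = (1×0.0336)² = 0.00113;  (2·δw/w)² = (2×0.0434)² = 0.00755;  (½·δu/u)² = (0.5×0.0290)² = 0.000211
δQ/Q = √(0.0263) = 0.162
Q = 2.548e+09, so δQ = 0.162 × 2.548e+09 = 4.13e+08.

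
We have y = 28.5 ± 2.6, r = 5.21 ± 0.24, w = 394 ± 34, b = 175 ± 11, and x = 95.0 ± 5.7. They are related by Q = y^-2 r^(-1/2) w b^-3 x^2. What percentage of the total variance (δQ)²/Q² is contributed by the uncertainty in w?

(δQ/Q)² = (-2·δy/y)² + (−½·δr/r)² + (1·δw/w)² + (-3·δb/b)² + (2·δx/x)²
  y term: (-2×0.0912)² = 0.0333
  r term: (-0.5×0.0461)² = 0.000531
  w term: (1×0.0863)² = 0.00745
  b term: (-3×0.0629)² = 0.0356
  x term: (2×0.0600)² = 0.0144
Total = 0.0912. Share from w = 0.00745/0.0912 = 0.0816.

8.16%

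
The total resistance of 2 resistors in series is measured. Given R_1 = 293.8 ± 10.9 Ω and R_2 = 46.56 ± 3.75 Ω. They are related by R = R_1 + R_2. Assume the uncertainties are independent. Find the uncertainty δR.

11.5 Ω

Absolute uncertainties add in quadrature for a linear combination:
  (δR_1)² = 119;  (δR_2)² = 14.1
δR = √(133) = 11.5 Ω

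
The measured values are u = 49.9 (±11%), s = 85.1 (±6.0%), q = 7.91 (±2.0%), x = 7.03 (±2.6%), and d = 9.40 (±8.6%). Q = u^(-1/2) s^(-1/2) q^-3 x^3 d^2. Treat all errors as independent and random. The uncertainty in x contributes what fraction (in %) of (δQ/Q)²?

14.1%

(δQ/Q)² = (−½·δu/u)² + (−½·δs/s)² + (-3·δq/q)² + (3·δx/x)² + (2·δd/d)²
  u term: (-0.5×0.110)² = 0.00302
  s term: (-0.5×0.0600)² = 0.000900
  q term: (-3×0.0200)² = 0.00360
  x term: (3×0.0260)² = 0.00608
  d term: (2×0.0860)² = 0.0296
Total = 0.0432. Share from x = 0.00608/0.0432 = 0.141.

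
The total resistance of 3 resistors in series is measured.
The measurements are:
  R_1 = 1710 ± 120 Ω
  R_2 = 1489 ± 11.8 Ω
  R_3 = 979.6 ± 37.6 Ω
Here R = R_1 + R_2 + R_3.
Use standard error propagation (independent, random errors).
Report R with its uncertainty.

4179 ± 126 Ω

Absolute uncertainties add in quadrature for a linear combination:
  (δR_1)² = 14400;  (δR_2)² = 139;  (δR_3)² = 1410
δR = √(16000) = 126 Ω
R = 4179 Ω.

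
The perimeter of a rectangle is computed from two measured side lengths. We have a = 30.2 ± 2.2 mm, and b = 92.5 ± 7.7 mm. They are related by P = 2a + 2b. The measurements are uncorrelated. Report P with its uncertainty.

P is a linear combination, so absolute uncertainties add in quadrature:
  (2·δa)² = 19.4;  (2·δb)² = 237
δP = √(257) = 16.0 mm
P = 245 mm.

245 ± 16.0 mm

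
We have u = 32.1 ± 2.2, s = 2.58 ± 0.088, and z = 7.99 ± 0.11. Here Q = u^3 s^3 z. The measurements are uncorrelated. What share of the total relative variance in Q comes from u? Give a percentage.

79.9%

(δQ/Q)² = (3·δu/u)² + (3·δs/s)² + (1·δz/z)²
  u term: (3×0.0685)² = 0.0423
  s term: (3×0.0341)² = 0.0105
  z term: (1×0.0138)² = 0.000190
Total = 0.0529. Share from u = 0.0423/0.0529 = 0.799.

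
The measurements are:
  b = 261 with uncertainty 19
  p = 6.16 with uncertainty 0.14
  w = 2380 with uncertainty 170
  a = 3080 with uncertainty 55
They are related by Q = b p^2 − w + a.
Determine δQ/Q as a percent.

Let h = b·p^2 = 9900. δh/h = √((1·δb/b)² + (2·δp/p)²) = √(0.00530 + 0.00207) = 0.0858, so δh = 850.
Q = h − w + a: δQ = √(δh² + δw² + δa²) = √(7.22e+05 + 28900 + 3020) = 869
Q = 10600, so δQ/Q = 869/10600 = 0.0819.

8.19%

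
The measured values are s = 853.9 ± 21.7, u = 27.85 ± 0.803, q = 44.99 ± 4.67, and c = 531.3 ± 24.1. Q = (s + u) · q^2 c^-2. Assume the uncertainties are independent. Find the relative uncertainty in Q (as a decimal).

0.228

Let w = s + u = 881.8. δw = √(δs² + δu²) = √(471 + 0.645) = 21.7, so δw/w = 0.0246.
Q is then a monomial in w, q, c:
δQ/Q = √((δw/w)² + (2·δq/q)² + (-2·δc/c)²) = √(0.000606 + 0.0431 + 0.00823) = 0.228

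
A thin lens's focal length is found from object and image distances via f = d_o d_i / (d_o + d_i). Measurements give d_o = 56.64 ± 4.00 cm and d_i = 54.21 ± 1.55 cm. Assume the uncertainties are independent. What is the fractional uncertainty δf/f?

∂f/∂d_o = (d_i/(d_o+d_i))² = 0.239;  ∂f/∂d_i = (d_o/(d_o+d_i))² = 0.261
δf = √((∂f/∂d_o · δd_o)² + (∂f/∂d_i · δd_i)²) = √(0.915 + 0.164) = 1.04 cm
f = 27.70 cm, so δf/f = 1.04/27.70 = 0.0375.

0.0375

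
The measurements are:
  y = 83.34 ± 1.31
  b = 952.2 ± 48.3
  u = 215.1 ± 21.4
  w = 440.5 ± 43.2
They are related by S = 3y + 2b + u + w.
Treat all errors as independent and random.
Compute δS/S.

S is a linear combination, so absolute uncertainties add in quadrature:
  (3·δy)² = 15.4;  (2·δb)² = 9330;  (δu)² = 458;  (δw)² = 1870
δS = √(11700) = 108
S = 2810, so δS/S = 108/2810 = 0.0384.

0.0384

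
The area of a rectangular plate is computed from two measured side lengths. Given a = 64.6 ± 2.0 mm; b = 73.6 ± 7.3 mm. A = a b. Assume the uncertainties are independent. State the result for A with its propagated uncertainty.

4750 ± 494 mm^2

Each factor contributes (exponent × relative error)² to (δA/A)²:
  (1·δa/a)² = (1×0.0310)² = 0.000959;  (1·δb/b)² = (1×0.0992)² = 0.00984
δA/A = √(0.0108) = 0.104
A = 4750 mm^2, so δA = 0.104 × 4750 = 494 mm^2.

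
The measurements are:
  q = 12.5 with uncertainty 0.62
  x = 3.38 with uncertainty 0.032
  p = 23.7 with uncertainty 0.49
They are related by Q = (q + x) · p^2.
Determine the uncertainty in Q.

508

Let u = q + x = 15.9. δu = √(δq² + δx²) = √(0.384 + 0.00102) = 0.621, so δu/u = 0.0391.
Q is then a monomial in u, p:
δQ/Q = √((δu/u)² + (2·δp/p)²) = √(0.00153 + 0.00171) = 0.0569
Q = 8920, so δQ = 0.0569 × 8920 = 508.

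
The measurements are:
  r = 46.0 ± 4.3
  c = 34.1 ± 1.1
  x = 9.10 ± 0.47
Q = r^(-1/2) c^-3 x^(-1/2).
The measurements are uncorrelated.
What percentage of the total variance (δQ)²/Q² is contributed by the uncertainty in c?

76.7%

(δQ/Q)² = (−½·δr/r)² + (-3·δc/c)² + (−½·δx/x)²
  r term: (-0.5×0.0935)² = 0.00218
  c term: (-3×0.0323)² = 0.00937
  x term: (-0.5×0.0516)² = 0.000667
Total = 0.0122. Share from c = 0.00937/0.0122 = 0.767.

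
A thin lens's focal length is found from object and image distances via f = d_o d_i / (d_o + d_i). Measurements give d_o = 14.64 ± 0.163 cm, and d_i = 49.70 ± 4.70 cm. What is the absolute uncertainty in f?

0.262 cm

∂f/∂d_o = (d_i/(d_o+d_i))² = 0.597;  ∂f/∂d_i = (d_o/(d_o+d_i))² = 0.0518
δf = √((∂f/∂d_o · δd_o)² + (∂f/∂d_i · δd_i)²) = √(0.00946 + 0.0592) = 0.262 cm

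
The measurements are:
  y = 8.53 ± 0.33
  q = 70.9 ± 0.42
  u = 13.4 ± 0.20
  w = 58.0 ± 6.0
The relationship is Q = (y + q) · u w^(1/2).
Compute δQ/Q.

Let h = y + q = 79.4. δh = √(δy² + δq²) = √(0.109 + 0.176) = 0.534, so δh/h = 0.00672.
Q is then a monomial in h, u, w:
δQ/Q = √((δh/h)² + (1·δu/u)² + (½·δw/w)²) = √(4.52e-05 + 0.000223 + 0.00268) = 0.0543

0.0543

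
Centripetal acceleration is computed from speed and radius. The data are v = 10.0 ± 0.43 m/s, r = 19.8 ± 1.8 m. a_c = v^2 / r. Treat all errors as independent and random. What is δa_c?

a_c is a product of powers, so relative uncertainties combine in quadrature:
  (2·δv/v)² = (2×0.0430)² = 0.00740;  (-1·δr/r)² = (-1×0.0909)² = 0.00826
δa_c/a_c = √(0.0157) = 0.125
a_c = 5.05 m/s^2, so δa_c = 0.125 × 5.05 = 0.632 m/s^2.

0.632 m/s^2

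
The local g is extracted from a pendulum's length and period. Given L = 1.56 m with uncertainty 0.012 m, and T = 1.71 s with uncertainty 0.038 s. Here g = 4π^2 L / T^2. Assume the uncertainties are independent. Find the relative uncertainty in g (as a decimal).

0.0451

Each factor contributes (exponent × relative error)² to (δg/g)²:
  (1·δL/L)² = (1×0.00769)² = 5.92e-05;  (-2·δT/T)² = (-2×0.0222)² = 0.00198
δg/g = √(0.00203) = 0.0451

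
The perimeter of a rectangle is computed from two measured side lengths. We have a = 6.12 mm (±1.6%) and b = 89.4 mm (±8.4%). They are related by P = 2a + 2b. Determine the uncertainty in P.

15.0 mm

P is a linear combination, so absolute uncertainties add in quadrature:
  (2·δa)² = 0.0384;  (2·δb)² = 226
δP = √(226) = 15.0 mm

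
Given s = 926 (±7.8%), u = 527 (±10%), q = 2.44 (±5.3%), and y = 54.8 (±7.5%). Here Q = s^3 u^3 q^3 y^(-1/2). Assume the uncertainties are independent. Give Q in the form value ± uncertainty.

(2.28 ± 0.944) × 10^17

For a monomial Q ∝ s^3, u^3, q^3, y^(-1/2), fractional errors add in quadrature:
  (3·δs/s)² = (3×0.0780)² = 0.0548;  (3·δu/u)² = (3×0.100)² = 0.0900;  (3·δq/q)² = (3×0.0530)² = 0.0253;  (−½·δy/y)² = (-0.5×0.0750)² = 0.00141
δQ/Q = √(0.171) = 0.414
Q = 2.28e+17, so δQ = 0.414 × 2.28e+17 = 9.44e+16.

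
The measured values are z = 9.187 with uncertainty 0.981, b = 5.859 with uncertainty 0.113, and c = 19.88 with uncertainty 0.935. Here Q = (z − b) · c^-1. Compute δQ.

Let u = z − b = 3.328. δu = √(δz² + δb²) = √(0.962 + 0.0128) = 0.987, so δu/u = 0.297.
Q is then a monomial in u, c:
δQ/Q = √((δu/u)² + (-1·δc/c)²) = √(0.0880 + 0.00221) = 0.300
Q = 0.1674, so δQ = 0.300 × 0.1674 = 0.0503.

0.0503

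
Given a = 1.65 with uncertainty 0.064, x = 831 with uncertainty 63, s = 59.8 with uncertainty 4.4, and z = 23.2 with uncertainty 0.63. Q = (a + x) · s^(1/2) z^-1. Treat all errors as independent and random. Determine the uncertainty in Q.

Let u = a + x = 833. δu = √(δa² + δx²) = √(0.00410 + 3970) = 63.0, so δu/u = 0.0757.
Q is then a monomial in u, s, z:
δQ/Q = √((δu/u)² + (½·δs/s)² + (-1·δz/z)²) = √(0.00572 + 0.00135 + 0.000737) = 0.0884
Q = 278, so δQ = 0.0884 × 278 = 24.5.

24.5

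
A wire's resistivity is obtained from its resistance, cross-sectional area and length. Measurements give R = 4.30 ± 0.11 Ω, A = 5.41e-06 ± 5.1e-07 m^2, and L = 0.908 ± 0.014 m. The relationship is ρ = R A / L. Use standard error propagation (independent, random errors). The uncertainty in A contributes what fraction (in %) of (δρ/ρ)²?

90.9%

(δρ/ρ)² = (1·δR/R)² + (1·δA/A)² + (-1·δL/L)²
  R term: (1×0.0256)² = 0.000654
  A term: (1×0.0943)² = 0.00889
  L term: (-1×0.0154)² = 0.000238
Total = 0.00978. Share from A = 0.00889/0.00978 = 0.909.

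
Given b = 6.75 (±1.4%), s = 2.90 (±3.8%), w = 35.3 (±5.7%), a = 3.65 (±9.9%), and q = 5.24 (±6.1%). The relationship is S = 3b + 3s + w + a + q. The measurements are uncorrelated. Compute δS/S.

0.0289

Sums and differences: (δS)² = Σ (cᵢ δxᵢ)².
  (3·δb)² = 0.0804;  (3·δs)² = 0.109;  (δw)² = 4.05;  (δa)² = 0.131;  (δq)² = 0.102
δS = √(4.47) = 2.11
S = 73.1, so δS/S = 2.11/73.1 = 0.0289.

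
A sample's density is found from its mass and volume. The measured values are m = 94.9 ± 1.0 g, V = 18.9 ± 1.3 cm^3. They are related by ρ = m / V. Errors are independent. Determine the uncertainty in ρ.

0.349 g/cm^3

Relative error in a monomial: (δρ/ρ)² = Σ (nᵢ · δxᵢ/xᵢ)².
  (1·δm/m)² = (1×0.0105)² = 0.000111;  (-1·δV/V)² = (-1×0.0688)² = 0.00473
δρ/ρ = √(0.00484) = 0.0696
ρ = 5.02 g/cm^3, so δρ = 0.0696 × 5.02 = 0.349 g/cm^3.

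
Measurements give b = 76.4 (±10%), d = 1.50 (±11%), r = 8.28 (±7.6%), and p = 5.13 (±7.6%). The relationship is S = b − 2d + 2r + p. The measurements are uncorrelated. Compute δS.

Sums and differences: (δS)² = Σ (cᵢ δxᵢ)².
  (δb)² = 58.4;  (2·δd)² = 0.109;  (2·δr)² = 1.58;  (δp)² = 0.152
δS = √(60.2) = 7.76

7.76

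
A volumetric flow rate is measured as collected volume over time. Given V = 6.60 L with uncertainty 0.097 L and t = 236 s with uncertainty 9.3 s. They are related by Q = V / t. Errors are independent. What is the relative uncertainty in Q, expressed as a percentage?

Each factor contributes (exponent × relative error)² to (δQ/Q)²:
  (1·δV/V)² = (1×0.0147)² = 0.000216;  (-1·δt/t)² = (-1×0.0394)² = 0.00155
δQ/Q = √(0.00177) = 0.0421

4.21%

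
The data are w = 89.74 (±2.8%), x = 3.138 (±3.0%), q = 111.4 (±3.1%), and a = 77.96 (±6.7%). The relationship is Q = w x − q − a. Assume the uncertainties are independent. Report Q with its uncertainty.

Let p = w·x = 281.6. δp/p = √((1·δw/w)² + (1·δx/x)²) = √(0.000784 + 0.000900) = 0.0410, so δp = 11.6.
Q = p − q − a: δQ = √(δp² + δq² + δa²) = √(134 + 11.9 + 27.3) = 13.1
Q = 92.24.

92.24 ± 13.1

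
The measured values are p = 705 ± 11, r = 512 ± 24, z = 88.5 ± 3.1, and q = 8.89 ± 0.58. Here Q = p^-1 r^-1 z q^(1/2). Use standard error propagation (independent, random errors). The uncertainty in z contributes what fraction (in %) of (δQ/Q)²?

25.9%

(δQ/Q)² = (-1·δp/p)² + (-1·δr/r)² + (1·δz/z)² + (½·δq/q)²
  p term: (-1×0.0156)² = 0.000243
  r term: (-1×0.0469)² = 0.00220
  z term: (1×0.0350)² = 0.00123
  q term: (0.5×0.0652)² = 0.00106
Total = 0.00473. Share from z = 0.00123/0.00473 = 0.259.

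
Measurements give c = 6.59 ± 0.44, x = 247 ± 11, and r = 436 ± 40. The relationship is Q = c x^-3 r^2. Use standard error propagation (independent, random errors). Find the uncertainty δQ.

For a monomial Q ∝ c, x^-3, r^2, fractional errors add in quadrature:
  (1·δc/c)² = (1×0.0668)² = 0.00446;  (-3·δx/x)² = (-3×0.0445)² = 0.0178;  (2·δr/r)² = (2×0.0917)² = 0.0337
δQ/Q = √(0.0560) = 0.237
Q = 0.0831, so δQ = 0.237 × 0.0831 = 0.0197.

0.0197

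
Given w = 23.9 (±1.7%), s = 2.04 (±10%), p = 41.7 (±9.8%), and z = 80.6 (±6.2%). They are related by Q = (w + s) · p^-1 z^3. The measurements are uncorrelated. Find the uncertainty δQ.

Let u = w + s = 25.9. δu = √(δw² + δs²) = √(0.165 + 0.0416) = 0.455, so δu/u = 0.0175.
Q is then a monomial in u, p, z:
δQ/Q = √((δu/u)² + (-1·δp/p)² + (3·δz/z)²) = √(0.000307 + 0.00960 + 0.0346) = 0.211
Q = 3.26e+05, so δQ = 0.211 × 3.26e+05 = 68700.

68700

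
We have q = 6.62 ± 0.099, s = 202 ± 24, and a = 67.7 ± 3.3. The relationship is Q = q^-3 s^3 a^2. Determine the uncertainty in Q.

Each factor contributes (exponent × relative error)² to (δQ/Q)²:
  (-3·δq/q)² = (-3×0.0150)² = 0.00201;  (3·δs/s)² = (3×0.119)² = 0.127;  (2·δa/a)² = (2×0.0487)² = 0.00950
δQ/Q = √(0.139) = 0.372
Q = 1.3e+08, so δQ = 0.372 × 1.3e+08 = 4.85e+07.

4.85e+07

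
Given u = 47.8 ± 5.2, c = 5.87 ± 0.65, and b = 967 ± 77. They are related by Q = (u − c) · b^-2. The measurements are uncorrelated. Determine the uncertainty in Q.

9.08e-06

Let w = u − c = 41.9. δw = √(δu² + δc²) = √(27.0 + 0.423) = 5.24, so δw/w = 0.125.
Q is then a monomial in w, b:
δQ/Q = √((δw/w)² + (-2·δb/b)²) = √(0.0156 + 0.0254) = 0.202
Q = 4.48e-05, so δQ = 0.202 × 4.48e-05 = 9.08e-06.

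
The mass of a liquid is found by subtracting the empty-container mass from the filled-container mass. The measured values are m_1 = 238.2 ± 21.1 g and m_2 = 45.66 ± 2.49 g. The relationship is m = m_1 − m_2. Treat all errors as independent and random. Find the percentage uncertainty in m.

11.0%

m is a linear combination, so absolute uncertainties add in quadrature:
  (δm_1)² = 445;  (δm_2)² = 6.20
δm = √(451) = 21.2 g
m = 192.5 g, so δm/m = 21.2/192.5 = 0.110.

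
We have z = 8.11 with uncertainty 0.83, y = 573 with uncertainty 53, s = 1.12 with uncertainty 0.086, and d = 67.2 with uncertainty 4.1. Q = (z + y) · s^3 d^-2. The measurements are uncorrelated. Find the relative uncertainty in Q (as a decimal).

0.276

Let u = z + y = 581. δu = √(δz² + δy²) = √(0.689 + 2810) = 53.0, so δu/u = 0.0912.
Q is then a monomial in u, s, d:
δQ/Q = √((δu/u)² + (3·δs/s)² + (-2·δd/d)²) = √(0.00832 + 0.0531 + 0.0149) = 0.276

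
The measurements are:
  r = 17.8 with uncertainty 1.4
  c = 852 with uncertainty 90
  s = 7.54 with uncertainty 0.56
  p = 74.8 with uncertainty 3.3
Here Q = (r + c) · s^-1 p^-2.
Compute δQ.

Let u = r + c = 870. δu = √(δr² + δc²) = √(1.96 + 8100) = 90.0, so δu/u = 0.103.
Q is then a monomial in u, s, p:
δQ/Q = √((δu/u)² + (-1·δs/s)² + (-2·δp/p)²) = √(0.0107 + 0.00552 + 0.00779) = 0.155
Q = 0.0206, so δQ = 0.155 × 0.0206 = 0.00319.

0.00319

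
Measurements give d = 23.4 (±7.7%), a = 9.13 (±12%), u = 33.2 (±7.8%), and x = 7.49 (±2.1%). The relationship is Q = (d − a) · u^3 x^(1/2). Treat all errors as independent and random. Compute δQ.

3.96e+05

Let w = d − a = 14.3. δw = √(δd² + δa²) = √(3.25 + 1.20) = 2.11, so δw/w = 0.148.
Q is then a monomial in w, u, x:
δQ/Q = √((δw/w)² + (3·δu/u)² + (½·δx/x)²) = √(0.0218 + 0.0548 + 0.000110) = 0.277
Q = 1.43e+06, so δQ = 0.277 × 1.43e+06 = 3.96e+05.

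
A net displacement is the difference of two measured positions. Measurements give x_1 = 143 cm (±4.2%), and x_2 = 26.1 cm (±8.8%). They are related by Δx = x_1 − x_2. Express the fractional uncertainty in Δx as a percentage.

5.50%

Sums and differences: (δΔx)² = Σ (cᵢ δxᵢ)².
  (δx_1)² = 36.1;  (δx_2)² = 5.28
δΔx = √(41.3) = 6.43 cm
Δx = 117 cm, so δΔx/Δx = 6.43/117 = 0.0550.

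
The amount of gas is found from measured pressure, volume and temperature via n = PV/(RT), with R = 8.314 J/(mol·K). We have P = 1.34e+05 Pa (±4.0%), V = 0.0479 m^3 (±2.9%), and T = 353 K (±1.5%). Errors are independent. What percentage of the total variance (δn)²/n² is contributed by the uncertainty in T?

8.44%

(δn/n)² = (1·δP/P)² + (1·δV/V)² + (-1·δT/T)²
  P term: (1×0.0400)² = 0.00160
  V term: (1×0.0290)² = 0.000841
  T term: (-1×0.0150)² = 0.000225
Total = 0.00267. Share from T = 0.000225/0.00267 = 0.0844.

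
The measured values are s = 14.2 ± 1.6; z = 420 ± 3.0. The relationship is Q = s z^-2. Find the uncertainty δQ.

9.14e-06

Since Q is a product/quotient, work with relative uncertainties:
  (1·δs/s)² = (1×0.113)² = 0.0127;  (-2·δz/z)² = (-2×0.00714)² = 0.000204
δQ/Q = √(0.0129) = 0.114
Q = 8.05e-05, so δQ = 0.114 × 8.05e-05 = 9.14e-06.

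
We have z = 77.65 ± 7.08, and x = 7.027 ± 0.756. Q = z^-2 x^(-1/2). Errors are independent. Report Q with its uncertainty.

For a monomial Q ∝ z^-2, x^(-1/2), fractional errors add in quadrature:
  (-2·δz/z)² = (-2×0.0912)² = 0.0333;  (−½·δx/x)² = (-0.5×0.108)² = 0.00289
δQ/Q = √(0.0361) = 0.190
Q = 6.257e-05, so δQ = 0.190 × 6.257e-05 = 1.19e-05.

(6.257 ± 1.19) × 10^-5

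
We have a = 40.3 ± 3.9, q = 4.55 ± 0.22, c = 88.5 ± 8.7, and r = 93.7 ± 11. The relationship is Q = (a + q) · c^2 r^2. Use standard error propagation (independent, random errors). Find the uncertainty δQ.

Let u = a + q = 44.8. δu = √(δa² + δq²) = √(15.2 + 0.0484) = 3.91, so δu/u = 0.0871.
Q is then a monomial in u, c, r:
δQ/Q = √((δu/u)² + (2·δc/c)² + (2·δr/r)²) = √(0.00759 + 0.0387 + 0.0551) = 0.318
Q = 3.08e+09, so δQ = 0.318 × 3.08e+09 = 9.82e+08.

9.82e+08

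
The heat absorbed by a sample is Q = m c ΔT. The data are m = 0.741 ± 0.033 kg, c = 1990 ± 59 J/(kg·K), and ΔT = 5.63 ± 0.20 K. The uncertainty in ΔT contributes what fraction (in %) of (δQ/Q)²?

(δQ/Q)² = (1·δm/m)² + (1·δc/c)² + (1·δΔT/ΔT)²
  m term: (1×0.0445)² = 0.00198
  c term: (1×0.0296)² = 0.000879
  ΔT term: (1×0.0355)² = 0.00126
Total = 0.00412. Share from ΔT = 0.00126/0.00412 = 0.306.

30.6%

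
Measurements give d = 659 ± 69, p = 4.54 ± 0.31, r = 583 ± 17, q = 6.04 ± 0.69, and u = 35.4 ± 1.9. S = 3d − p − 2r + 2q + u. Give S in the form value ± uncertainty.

854 ± 210

Sums and differences: (δS)² = Σ (cᵢ δxᵢ)².
  (3·δd)² = 42800;  (δp)² = 0.0961;  (2·δr)² = 1160;  (2·δq)² = 1.90;  (δu)² = 3.61
δS = √(44000) = 210
S = 854.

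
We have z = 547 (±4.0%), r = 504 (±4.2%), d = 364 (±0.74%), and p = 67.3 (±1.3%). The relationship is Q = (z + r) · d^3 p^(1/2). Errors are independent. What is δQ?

1.54e+10

Let u = z + r = 1050. δu = √(δz² + δr²) = √(479 + 448) = 30.4, so δu/u = 0.0290.
Q is then a monomial in u, d, p:
δQ/Q = √((δu/u)² + (3·δd/d)² + (½·δp/p)²) = √(0.000839 + 0.000493 + 4.23e-05) = 0.0371
Q = 4.16e+11, so δQ = 0.0371 × 4.16e+11 = 1.54e+10.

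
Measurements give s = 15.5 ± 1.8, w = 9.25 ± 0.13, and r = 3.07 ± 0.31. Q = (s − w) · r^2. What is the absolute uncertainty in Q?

Let u = s − w = 6.25. δu = √(δs² + δw²) = √(3.24 + 0.0169) = 1.80, so δu/u = 0.289.
Q is then a monomial in u, r:
δQ/Q = √((δu/u)² + (2·δr/r)²) = √(0.0834 + 0.0408) = 0.352
Q = 58.9, so δQ = 0.352 × 58.9 = 20.8.

20.8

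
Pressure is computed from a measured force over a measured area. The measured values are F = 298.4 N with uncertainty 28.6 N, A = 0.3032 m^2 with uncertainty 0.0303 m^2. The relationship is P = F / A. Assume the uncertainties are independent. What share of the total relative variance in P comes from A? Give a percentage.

52.1%

(δP/P)² = (1·δF/F)² + (-1·δA/A)²
  F term: (1×0.0958)² = 0.00919
  A term: (-1×0.0999)² = 0.00999
Total = 0.0192. Share from A = 0.00999/0.0192 = 0.521.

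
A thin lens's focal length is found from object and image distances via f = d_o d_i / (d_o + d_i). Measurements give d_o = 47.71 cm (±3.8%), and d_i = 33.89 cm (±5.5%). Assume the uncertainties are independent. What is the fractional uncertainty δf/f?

∂f/∂d_o = (d_i/(d_o+d_i))² = 0.172;  ∂f/∂d_i = (d_o/(d_o+d_i))² = 0.342
δf = √((∂f/∂d_o · δd_o)² + (∂f/∂d_i · δd_i)²) = √(0.0978 + 0.406) = 0.710 cm
f = 19.81 cm, so δf/f = 0.710/19.81 = 0.0358.

0.0358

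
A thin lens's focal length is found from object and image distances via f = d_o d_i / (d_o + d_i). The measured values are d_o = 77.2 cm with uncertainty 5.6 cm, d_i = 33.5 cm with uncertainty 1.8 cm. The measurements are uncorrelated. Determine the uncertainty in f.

∂f/∂d_o = (d_i/(d_o+d_i))² = 0.0916;  ∂f/∂d_i = (d_o/(d_o+d_i))² = 0.486
δf = √((∂f/∂d_o · δd_o)² + (∂f/∂d_i · δd_i)²) = √(0.263 + 0.766) = 1.01 cm

1.01 cm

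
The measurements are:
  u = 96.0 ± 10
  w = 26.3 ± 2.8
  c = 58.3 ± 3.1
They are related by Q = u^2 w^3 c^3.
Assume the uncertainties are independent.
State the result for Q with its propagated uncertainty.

(3.32 ± 1.37) × 10^13

Each factor contributes (exponent × relative error)² to (δQ/Q)²:
  (2·δu/u)² = (2×0.104)² = 0.0434;  (3·δw/w)² = (3×0.106)² = 0.102;  (3·δc/c)² = (3×0.0532)² = 0.0254
δQ/Q = √(0.171) = 0.413
Q = 3.32e+13, so δQ = 0.413 × 3.32e+13 = 1.37e+13.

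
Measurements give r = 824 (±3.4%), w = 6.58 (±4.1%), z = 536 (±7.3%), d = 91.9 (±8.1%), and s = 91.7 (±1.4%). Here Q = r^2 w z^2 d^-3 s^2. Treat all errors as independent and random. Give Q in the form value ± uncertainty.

(1.39 ± 0.411) × 10^10

Relative error in a monomial: (δQ/Q)² = Σ (nᵢ · δxᵢ/xᵢ)².
  (2·δr/r)² = (2×0.0340)² = 0.00462;  (1·δw/w)² = (1×0.0410)² = 0.00168;  (2·δz/z)² = (2×0.0730)² = 0.0213;  (-3·δd/d)² = (-3×0.0810)² = 0.0590;  (2·δs/s)² = (2×0.0140)² = 0.000784
δQ/Q = √(0.0875) = 0.296
Q = 1.39e+10, so δQ = 0.296 × 1.39e+10 = 4.11e+09.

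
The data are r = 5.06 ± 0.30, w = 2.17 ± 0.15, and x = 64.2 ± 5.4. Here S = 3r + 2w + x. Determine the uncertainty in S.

Absolute uncertainties add in quadrature for a linear combination:
  (3·δr)² = 0.810;  (2·δw)² = 0.0900;  (δx)² = 29.2
δS = √(30.1) = 5.48

5.48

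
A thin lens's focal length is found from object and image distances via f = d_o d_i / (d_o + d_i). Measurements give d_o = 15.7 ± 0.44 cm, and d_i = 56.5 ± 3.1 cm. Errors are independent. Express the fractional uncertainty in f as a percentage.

∂f/∂d_o = (d_i/(d_o+d_i))² = 0.612;  ∂f/∂d_i = (d_o/(d_o+d_i))² = 0.0473
δf = √((∂f/∂d_o · δd_o)² + (∂f/∂d_i · δd_i)²) = √(0.0726 + 0.0215) = 0.307 cm
f = 12.3 cm, so δf/f = 0.307/12.3 = 0.0250.

2.50%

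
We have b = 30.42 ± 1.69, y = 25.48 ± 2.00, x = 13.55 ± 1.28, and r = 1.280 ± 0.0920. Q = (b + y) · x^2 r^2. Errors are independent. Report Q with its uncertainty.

16820 ± 4070

Let u = b + y = 55.90. δu = √(δb² + δy²) = √(2.86 + 4.00) = 2.62, so δu/u = 0.0468.
Q is then a monomial in u, x, r:
δQ/Q = √((δu/u)² + (2·δx/x)² + (2·δr/r)²) = √(0.00219 + 0.0357 + 0.0207) = 0.242
Q = 16820, so δQ = 0.242 × 16820 = 4070.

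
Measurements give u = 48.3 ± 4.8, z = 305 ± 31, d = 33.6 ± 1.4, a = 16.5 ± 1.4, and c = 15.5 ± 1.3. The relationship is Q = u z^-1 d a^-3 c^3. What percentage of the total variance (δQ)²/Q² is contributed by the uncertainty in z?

6.88%

(δQ/Q)² = (1·δu/u)² + (-1·δz/z)² + (1·δd/d)² + (-3·δa/a)² + (3·δc/c)²
  u term: (1×0.0994)² = 0.00988
  z term: (-1×0.102)² = 0.0103
  d term: (1×0.0417)² = 0.00174
  a term: (-3×0.0848)² = 0.0648
  c term: (3×0.0839)² = 0.0633
Total = 0.150. Share from z = 0.0103/0.150 = 0.0688.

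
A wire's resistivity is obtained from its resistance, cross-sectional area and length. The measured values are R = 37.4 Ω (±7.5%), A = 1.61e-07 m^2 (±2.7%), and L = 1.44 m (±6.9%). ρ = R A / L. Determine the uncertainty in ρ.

Since ρ is a product/quotient, work with relative uncertainties:
  (1·δR/R)² = (1×0.0750)² = 0.00562;  (1·δA/A)² = (1×0.0270)² = 0.000729;  (-1·δL/L)² = (-1×0.0690)² = 0.00476
δρ/ρ = √(0.0111) = 0.105
ρ = 4.18e-06 Ω·m, so δρ = 0.105 × 4.18e-06 = 4.41e-07 Ω·m.

4.41e-07 Ω·m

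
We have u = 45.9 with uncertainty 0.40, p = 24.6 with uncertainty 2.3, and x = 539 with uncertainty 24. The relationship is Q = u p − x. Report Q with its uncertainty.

590 ± 109

Let w = u·p = 1130. δw/w = √((1·δu/u)² + (1·δp/p)²) = √(7.59e-05 + 0.00874) = 0.0939, so δw = 106.
Q = w − x: δQ = √(δw² + δx²) = √(11200 + 576) = 109
Q = 590.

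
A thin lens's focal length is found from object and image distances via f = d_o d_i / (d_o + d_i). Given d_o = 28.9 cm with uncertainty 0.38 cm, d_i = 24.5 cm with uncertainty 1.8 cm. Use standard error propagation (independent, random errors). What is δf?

0.533 cm

∂f/∂d_o = (d_i/(d_o+d_i))² = 0.210;  ∂f/∂d_i = (d_o/(d_o+d_i))² = 0.293
δf = √((∂f/∂d_o · δd_o)² + (∂f/∂d_i · δd_i)²) = √(0.00640 + 0.278) = 0.533 cm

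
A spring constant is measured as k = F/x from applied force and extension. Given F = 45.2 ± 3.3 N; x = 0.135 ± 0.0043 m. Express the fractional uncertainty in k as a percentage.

Each factor contributes (exponent × relative error)² to (δk/k)²:
  (1·δF/F)² = (1×0.0730)² = 0.00533;  (-1·δx/x)² = (-1×0.0319)² = 0.00101
δk/k = √(0.00634) = 0.0797

7.97%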